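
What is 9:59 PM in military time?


Input: 9:59 PM
PM: 9 + 12 = 21

21:59


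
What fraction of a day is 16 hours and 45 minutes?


0.6979 (69.79%)

Total minutes: 16×60 + 45 = 1005
Day = 24×60 = 1440 minutes
Fraction = 1005/1440 ≈ 0.6979
As a percentage: 1005/1440 × 100 ≈ 69.79%


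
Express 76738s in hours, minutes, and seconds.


Hours: 76738 ÷ 3600 = 21 remainder 1138
Minutes: 1138 ÷ 60 = 18 remainder 58
Seconds: 58

21h 18m 58s


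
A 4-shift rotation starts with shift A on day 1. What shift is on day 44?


Shift D

Shifts: A, B, C, D
Start: A (index 0)
Day 44: (0 + 44 - 1) mod 4
= 43 mod 4
= 3
Index 3 → shift D


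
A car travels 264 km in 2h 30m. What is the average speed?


105.6 km/h

Distance: 264 km
Time: 2h 30m = 150 min = 150/60 = 5/2 hours
Speed = 264 ÷ (5/2) = 264 × 2 / 5 = 528/5 = 105.6 km/h


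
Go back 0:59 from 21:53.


Start: 1313 minutes from midnight
Subtract: 59 minutes
Remaining: 1313 - 59 = 1254
Hours: 20, Minutes: 54

20:54


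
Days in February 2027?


28 days

Month: February (month 2)
February: 28 or 29 (leap year)
2027 leap year? No


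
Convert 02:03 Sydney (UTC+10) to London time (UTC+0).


Time difference = UTC+0 - UTC+10 = -10 hours
New hour = (2 -10) mod 24
= -8 mod 24 = 16
Minutes unchanged → 16:03; -8 < 0 → previous day

16:03 (previous day)


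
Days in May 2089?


Month: May (month 5)
May has 31 days

31 days


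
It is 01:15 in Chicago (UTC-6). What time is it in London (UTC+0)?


07:15

Time difference = UTC+0 - UTC-6 = +6 hours
New hour = (1 + 6) mod 24
= 7 mod 24 = 7
Minutes unchanged → 07:15


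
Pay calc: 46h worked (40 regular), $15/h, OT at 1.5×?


Regular: 40h × $15 = $600.00
Overtime: 46 - 40 = 6h
OT pay: 6h × $15 × 1.5 = $135.00
Total = $600.00 + $135.00 = $735.00

$735.00


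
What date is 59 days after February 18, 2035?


April 18, 2035

Start: February 18, 2035
Add 59 days
February 18 → March 1: 28 - 18 + 1 = 11 days (59 - 11 = 48 left)
March 1 → April 1: 31 - 1 + 1 = 31 days (48 - 31 = 17 left)
April 1 + 17 = April 18, 2035


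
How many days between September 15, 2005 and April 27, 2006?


From September 15, 2005 to April 27, 2006
Rest of September 2005: 30 - 15 = 15
Full months: October 31, November 30, December 31, January 31, February 2006 28, March 31
Days into April 2006: 27
Total = 15 + 31 + 30 + 31 + 31 + 28 + 31 + 27 = 224 days

224 days


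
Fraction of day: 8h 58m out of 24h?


0.3736 (37.36%)

Total minutes: 8×60 + 58 = 538
Day = 24×60 = 1440 minutes
Fraction = 538/1440 ≈ 0.3736
As a percentage: 538/1440 × 100 ≈ 37.36%


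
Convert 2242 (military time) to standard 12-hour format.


10:42 PM

Hour: 22
22 - 12 = 10 → PM


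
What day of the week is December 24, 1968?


Zeller's congruence:
q=24, m=12, k=68, j=19
h = (24 + ⌊13×13/5⌋ + 68 + ⌊68/4⌋ + ⌊19/4⌋ - 2×19) mod 7
= (24 + 33 + 68 + 17 + 4 - 38) mod 7
= 108 mod 7 = 3
h=3 → Tuesday

Tuesday


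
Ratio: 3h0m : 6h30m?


6:13 (0.46)

Duration 1: 180 minutes
Duration 2: 390 minutes
Ratio = 180:390
GCD = 30
Simplified = 6:13
As a decimal: 6/13 ≈ 0.46


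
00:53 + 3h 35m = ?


Start: 53 minutes from midnight
Add: 215 minutes
Total: 268 minutes
Hours: 268 ÷ 60 = 4 remainder 28

04:28


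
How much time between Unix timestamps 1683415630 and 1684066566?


650936 seconds (180.8 hours / 7.53 days)

Difference = 1684066566 - 1683415630 = 650936 seconds
In hours: 650936 / 3600 ≈ 180.8
In days: 650936 / 86400 ≈ 7.53


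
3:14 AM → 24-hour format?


Input: 3:14 AM
AM hour stays: 3

03:14


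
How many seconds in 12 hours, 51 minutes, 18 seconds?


46278 seconds

Hours: 12 × 3600 = 43200
Minutes: 51 × 60 = 3060
Seconds: 18
Total = 43200 + 3060 + 18 = 46278


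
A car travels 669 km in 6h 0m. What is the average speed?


111.5 km/h

Distance: 669 km
Time: 6 hours
Speed = 669 / 6 = 111.5 km/h


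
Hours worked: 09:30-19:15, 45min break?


9h 0m (540 minutes)

Total time = (19×60+15) - (9×60+30)
= 1155 - 570 = 585 min
Minus break: 585 - 45 = 540 min
= 9h 0m


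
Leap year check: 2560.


Yes

Rules: divisible by 4 AND (not by 100 OR by 400)
2560 ÷ 4 = 640 exactly → divisible by 4
2560 ÷ 100 = 25 remainder 60 → not divisible by 100
Divisible by 4 but not by 100 → leap year


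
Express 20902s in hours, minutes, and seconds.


Hours: 20902 ÷ 3600 = 5 remainder 2902
Minutes: 2902 ÷ 60 = 48 remainder 22
Seconds: 22

5h 48m 22s


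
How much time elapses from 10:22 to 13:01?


2h 39m

End time in minutes: 13×60 + 1 = 781
Start time in minutes: 10×60 + 22 = 622
Difference = 781 - 622 = 159 minutes
= 2 hours 39 minutes


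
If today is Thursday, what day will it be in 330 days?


Start: Thursday (index 3)
(3 + 330) mod 7
= 333 mod 7
= 4
Index 4 → Friday

Friday


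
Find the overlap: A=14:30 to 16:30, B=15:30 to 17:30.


Meeting A: 870-990 (in minutes from midnight)
Meeting B: 930-1050
Overlap start = max(870, 930) = 930
Overlap end = min(990, 1050) = 990
Overlap = max(0, 990 - 930) = 60 min

60 minutes


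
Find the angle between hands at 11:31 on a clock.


159.5°

Hour hand = 11×30 + 31×0.5 = 345.5°
Minute hand = 31×6 = 186°
Difference = |345.5 - 186| = 159.5°


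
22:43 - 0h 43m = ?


22:00

Start: 1363 minutes from midnight
Subtract: 43 minutes
Remaining: 1363 - 43 = 1320
Hours: 22, Minutes: 0


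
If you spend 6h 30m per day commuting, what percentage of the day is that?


27.1%

Time: 390 minutes
Day: 1440 minutes
Percentage = (390/1440) × 100 ≈ 27.1%


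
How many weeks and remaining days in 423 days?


60 weeks 3 days

Weeks: 423 ÷ 7 = 60 remainder 3


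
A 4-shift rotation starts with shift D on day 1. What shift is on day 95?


Shift B

Shifts: A, B, C, D
Start: D (index 3)
Day 95: (3 + 95 - 1) mod 4
= 97 mod 4
= 1
Index 1 → shift B


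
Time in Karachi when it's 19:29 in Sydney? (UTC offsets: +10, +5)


14:29

Time difference = UTC+5 - UTC+10 = -5 hours
New hour = (19 -5) mod 24
= 14 mod 24 = 14
Minutes unchanged → 14:29


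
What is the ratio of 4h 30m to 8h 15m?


6:11 (0.55)

Duration 1: 270 minutes
Duration 2: 495 minutes
Ratio = 270:495
GCD = 45
Simplified = 6:11
As a decimal: 6/11 ≈ 0.55


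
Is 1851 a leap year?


No

Rules: divisible by 4 AND (not by 100 OR by 400)
1851 ÷ 4 = 462 remainder 3 → not divisible by 4
Not divisible by 4 → not a leap year


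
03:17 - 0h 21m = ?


02:56

Start: 197 minutes from midnight
Subtract: 21 minutes
Remaining: 197 - 21 = 176
Hours: 2, Minutes: 56


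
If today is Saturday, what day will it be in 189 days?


Saturday

Start: Saturday (index 5)
(5 + 189) mod 7
= 194 mod 7
= 5
Index 5 → Saturday


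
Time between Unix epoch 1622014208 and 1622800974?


Difference = 1622800974 - 1622014208 = 786766 seconds
In hours: 786766 / 3600 ≈ 218.5
In days: 786766 / 86400 ≈ 9.11

786766 seconds (218.5 hours / 9.11 days)


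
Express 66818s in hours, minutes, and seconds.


Hours: 66818 ÷ 3600 = 18 remainder 2018
Minutes: 2018 ÷ 60 = 33 remainder 38
Seconds: 38

18h 33m 38s


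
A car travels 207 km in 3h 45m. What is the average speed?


55.2 km/h

Distance: 207 km
Time: 3h 45m = 225 min = 225/60 = 15/4 hours
Speed = 207 ÷ (15/4) = 207 × 4 / 15 = 828/15 = 55.2 km/h


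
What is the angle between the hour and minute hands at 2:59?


95.5°

Hour hand = 2×30 + 59×0.5 = 89.5°
Minute hand = 59×6 = 354°
Difference = |89.5 - 354| = 264.5°
Since > 180°: 360 - 264.5 = 95.5°


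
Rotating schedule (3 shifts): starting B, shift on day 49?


Shifts: A, B, C
Start: B (index 1)
Day 49: (1 + 49 - 1) mod 3
= 49 mod 3
= 1
Index 1 → shift B

Shift B


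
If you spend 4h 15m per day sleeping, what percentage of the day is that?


17.7%

Time: 255 minutes
Day: 1440 minutes
Percentage = (255/1440) × 100 ≈ 17.7%


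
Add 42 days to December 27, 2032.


Start: December 27, 2032
Add 42 days
December 27 → January 1: 31 - 27 + 1 = 5 days (42 - 5 = 37 left)
January 1 → February 1: 31 - 1 + 1 = 31 days (37 - 31 = 6 left)
February 1 + 6 = February 7, 2033

February 7, 2033


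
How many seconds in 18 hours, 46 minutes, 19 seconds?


67579 seconds

Hours: 18 × 3600 = 64800
Minutes: 46 × 60 = 2760
Seconds: 19
Total = 64800 + 2760 + 19 = 67579


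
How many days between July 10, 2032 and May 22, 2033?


316 days

From July 10, 2032 to May 22, 2033
Rest of July 2032: 31 - 10 = 21
Full months: August 31, September 30, October 31, November 30, December 31, January 31, February 2033 28, March 31, April 30
Days into May 2033: 22
Total = 21 + 31 + 30 + 31 + 30 + 31 + 31 + 28 + 31 + 30 + 22 = 316 days


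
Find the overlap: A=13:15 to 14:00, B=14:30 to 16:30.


0 minutes

Meeting A: 795-840 (in minutes from midnight)
Meeting B: 870-990
Overlap start = max(795, 870) = 870
Overlap end = min(840, 990) = 840
Overlap = max(0, 840 - 870) = 0 min


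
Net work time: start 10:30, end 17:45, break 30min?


Total time = (17×60+45) - (10×60+30)
= 1065 - 630 = 435 min
Minus break: 435 - 30 = 405 min
= 6h 45m

6h 45m (405 minutes)


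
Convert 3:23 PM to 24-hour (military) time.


Input: 3:23 PM
PM: 3 + 12 = 15

15:23


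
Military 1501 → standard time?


3:01 PM

Hour: 15
15 - 12 = 3 → PM


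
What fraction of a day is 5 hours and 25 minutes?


0.2257 (22.57%)

Total minutes: 5×60 + 25 = 325
Day = 24×60 = 1440 minutes
Fraction = 325/1440 ≈ 0.2257
As a percentage: 325/1440 × 100 ≈ 22.57%


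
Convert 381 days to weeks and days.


54 weeks 3 days

Weeks: 381 ÷ 7 = 54 remainder 3


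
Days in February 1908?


29 days

Month: February (month 2)
February: 28 or 29 (leap year)
1908 leap year? Yes


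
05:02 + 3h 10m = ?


Start: 302 minutes from midnight
Add: 190 minutes
Total: 492 minutes
Hours: 492 ÷ 60 = 8 remainder 12

08:12


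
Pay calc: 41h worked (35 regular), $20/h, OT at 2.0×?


$940.00

Regular: 35h × $20 = $700.00
Overtime: 41 - 35 = 6h
OT pay: 6h × $20 × 2.0 = $240.00
Total = $700.00 + $240.00 = $940.00


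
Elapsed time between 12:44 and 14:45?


End time in minutes: 14×60 + 45 = 885
Start time in minutes: 12×60 + 44 = 764
Difference = 885 - 764 = 121 minutes
= 2 hours 1 minutes

2h 1m


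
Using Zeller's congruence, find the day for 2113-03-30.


Thursday

Zeller's congruence:
q=30, m=3, k=13, j=21
h = (30 + ⌊13×4/5⌋ + 13 + ⌊13/4⌋ + ⌊21/4⌋ - 2×21) mod 7
= (30 + 10 + 13 + 3 + 5 - 42) mod 7
= 19 mod 7 = 5
h=5 → Thursday


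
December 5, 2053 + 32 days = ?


Start: December 5, 2053
Add 32 days
December 5 → January 1: 31 - 5 + 1 = 27 days (32 - 27 = 5 left)
January 1 + 5 = January 6, 2054

January 6, 2054


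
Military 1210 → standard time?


Hour: 12
12 → 12 PM (noon)

12:10 PM


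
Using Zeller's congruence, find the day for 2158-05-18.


Thursday

Zeller's congruence:
q=18, m=5, k=58, j=21
h = (18 + ⌊13×6/5⌋ + 58 + ⌊58/4⌋ + ⌊21/4⌋ - 2×21) mod 7
= (18 + 15 + 58 + 14 + 5 - 42) mod 7
= 68 mod 7 = 5
h=5 → Thursday


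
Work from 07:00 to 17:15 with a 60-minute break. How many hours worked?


Total time = (17×60+15) - (7×60+0)
= 1035 - 420 = 615 min
Minus break: 615 - 60 = 555 min
= 9h 15m

9h 15m (555 minutes)


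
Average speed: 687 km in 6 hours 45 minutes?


Distance: 687 km
Time: 6h 45m = 405 min = 405/60 = 27/4 hours
Speed = 687 ÷ (27/4) = 687 × 4 / 27 = 2748/27 ≈ 101.8 km/h

101.8 km/h


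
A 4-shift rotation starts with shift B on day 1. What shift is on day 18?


Shifts: A, B, C, D
Start: B (index 1)
Day 18: (1 + 18 - 1) mod 4
= 18 mod 4
= 2
Index 2 → shift C

Shift C


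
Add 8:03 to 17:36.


01:39 (next day)

Start: 1056 minutes from midnight
Add: 483 minutes
Total: 1539 minutes
Hours: 1539 ÷ 60 = 25 remainder 39
25 ≥ 24 → 25 - 24 = 1 (next day)


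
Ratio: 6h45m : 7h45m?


Duration 1: 405 minutes
Duration 2: 465 minutes
Ratio = 405:465
GCD = 15
Simplified = 27:31
As a decimal: 27/31 ≈ 0.87

27:31 (0.87)


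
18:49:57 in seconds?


Hours: 18 × 3600 = 64800
Minutes: 49 × 60 = 2940
Seconds: 57
Total = 64800 + 2940 + 57 = 67797

67797 seconds


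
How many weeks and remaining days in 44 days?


Weeks: 44 ÷ 7 = 6 remainder 2

6 weeks 2 days


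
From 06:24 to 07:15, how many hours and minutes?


0h 51m

End time in minutes: 7×60 + 15 = 435
Start time in minutes: 6×60 + 24 = 384
Difference = 435 - 384 = 51 minutes
= 0 hours 51 minutes


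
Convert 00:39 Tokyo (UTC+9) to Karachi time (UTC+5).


20:39 (previous day)

Time difference = UTC+5 - UTC+9 = -4 hours
New hour = (0 -4) mod 24
= -4 mod 24 = 20
Minutes unchanged → 20:39; -4 < 0 → previous day


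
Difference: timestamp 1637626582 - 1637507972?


118610 seconds (32.9 hours / 1.37 days)

Difference = 1637626582 - 1637507972 = 118610 seconds
In hours: 118610 / 3600 ≈ 32.9
In days: 118610 / 86400 ≈ 1.37


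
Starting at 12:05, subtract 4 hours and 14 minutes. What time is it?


Start: 725 minutes from midnight
Subtract: 254 minutes
Remaining: 725 - 254 = 471
Hours: 7, Minutes: 51

07:51


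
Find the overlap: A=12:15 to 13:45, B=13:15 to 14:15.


30 minutes

Meeting A: 735-825 (in minutes from midnight)
Meeting B: 795-855
Overlap start = max(735, 795) = 795
Overlap end = min(825, 855) = 825
Overlap = max(0, 825 - 795) = 30 min


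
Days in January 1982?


Month: January (month 1)
January has 31 days

31 days


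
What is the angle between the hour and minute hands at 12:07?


Hour hand (12 ≡ 0 on the dial): 0×30 + 7×0.5 = 3.5°
Minute hand = 7×6 = 42°
Difference = |3.5 - 42| = 38.5°

38.5°


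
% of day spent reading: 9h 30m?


39.6%

Time: 570 minutes
Day: 1440 minutes
Percentage = (570/1440) × 100 ≈ 39.6%


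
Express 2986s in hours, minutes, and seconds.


Hours: 2986 ÷ 3600 = 0 remainder 2986
Minutes: 2986 ÷ 60 = 49 remainder 46
Seconds: 46

0h 49m 46s


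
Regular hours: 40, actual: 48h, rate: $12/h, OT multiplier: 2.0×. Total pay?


Regular: 40h × $12 = $480.00
Overtime: 48 - 40 = 8h
OT pay: 8h × $12 × 2.0 = $192.00
Total = $480.00 + $192.00 = $672.00

$672.00


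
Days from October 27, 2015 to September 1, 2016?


From October 27, 2015 to September 1, 2016
Rest of October 2015: 31 - 27 = 4
Full months: November 30, December 31, January 31, February 2016 29, March 31, April 30, May 31, June 30, July 31, August 31
Days into September 2016: 1
Total = 4 + 30 + 31 + 31 + 29 + 31 + 30 + 31 + 30 + 31 + 31 + 1 = 310 days

310 days


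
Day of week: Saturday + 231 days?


Saturday

Start: Saturday (index 5)
(5 + 231) mod 7
= 236 mod 7
= 5
Index 5 → Saturday


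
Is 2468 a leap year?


Yes

Rules: divisible by 4 AND (not by 100 OR by 400)
2468 ÷ 4 = 617 exactly → divisible by 4
2468 ÷ 100 = 24 remainder 68 → not divisible by 100
Divisible by 4 but not by 100 → leap year


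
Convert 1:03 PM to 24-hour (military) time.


Input: 1:03 PM
PM: 1 + 12 = 13

13:03


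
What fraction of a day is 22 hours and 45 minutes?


0.9479 (94.79%)

Total minutes: 22×60 + 45 = 1365
Day = 24×60 = 1440 minutes
Fraction = 1365/1440 ≈ 0.9479
As a percentage: 1365/1440 × 100 ≈ 94.79%


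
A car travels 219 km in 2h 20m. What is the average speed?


Distance: 219 km
Time: 2h 20m = 140 min = 140/60 = 7/3 hours
Speed = 219 ÷ (7/3) = 219 × 3 / 7 = 657/7 ≈ 93.9 km/h

93.9 km/h


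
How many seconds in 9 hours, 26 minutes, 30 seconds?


Hours: 9 × 3600 = 32400
Minutes: 26 × 60 = 1560
Seconds: 30
Total = 32400 + 1560 + 30 = 33990

33990 seconds


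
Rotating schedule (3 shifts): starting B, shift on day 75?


Shift A

Shifts: A, B, C
Start: B (index 1)
Day 75: (1 + 75 - 1) mod 3
= 75 mod 3
= 0
Index 0 → shift A


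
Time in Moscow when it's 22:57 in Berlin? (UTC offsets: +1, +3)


00:57 (next day)

Time difference = UTC+3 - UTC+1 = +2 hours
New hour = (22 + 2) mod 24
= 24 mod 24 = 0
Minutes unchanged → 00:57; 24 ≥ 24 → next day


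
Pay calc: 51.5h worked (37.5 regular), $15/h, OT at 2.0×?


$982.50

Regular: 37.5h × $15 = $562.50
Overtime: 51.5 - 37.5 = 14.0h
OT pay: 14.0h × $15 × 2.0 = $420.00
Total = $562.50 + $420.00 = $982.50


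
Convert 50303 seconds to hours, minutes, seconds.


Hours: 50303 ÷ 3600 = 13 remainder 3503
Minutes: 3503 ÷ 60 = 58 remainder 23
Seconds: 23

13h 58m 23s


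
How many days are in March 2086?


Month: March (month 3)
March has 31 days

31 days


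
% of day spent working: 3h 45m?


Time: 225 minutes
Day: 1440 minutes
Percentage = (225/1440) × 100 ≈ 15.6%

15.6%


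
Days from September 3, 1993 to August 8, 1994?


From September 3, 1993 to August 8, 1994
Rest of September 1993: 30 - 3 = 27
Full months: October 31, November 30, December 31, January 31, February 1994 28, March 31, April 30, May 31, June 30, July 31
Days into August 1994: 8
Total = 27 + 31 + 30 + 31 + 31 + 28 + 31 + 30 + 31 + 30 + 31 + 8 = 339 days

339 days


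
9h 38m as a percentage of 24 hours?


0.4014 (40.14%)

Total minutes: 9×60 + 38 = 578
Day = 24×60 = 1440 minutes
Fraction = 578/1440 ≈ 0.4014
As a percentage: 578/1440 × 100 ≈ 40.14%


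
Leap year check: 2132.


Rules: divisible by 4 AND (not by 100 OR by 400)
2132 ÷ 4 = 533 exactly → divisible by 4
2132 ÷ 100 = 21 remainder 32 → not divisible by 100
Divisible by 4 but not by 100 → leap year

Yes


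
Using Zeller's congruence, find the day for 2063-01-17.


Zeller's congruence:
q=17, m=13, k=62, j=20
h = (17 + ⌊13×14/5⌋ + 62 + ⌊62/4⌋ + ⌊20/4⌋ - 2×20) mod 7
= (17 + 36 + 62 + 15 + 5 - 40) mod 7
= 95 mod 7 = 4
h=4 → Wednesday

Wednesday


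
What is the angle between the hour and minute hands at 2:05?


32.5°

Hour hand = 2×30 + 5×0.5 = 62.5°
Minute hand = 5×6 = 30°
Difference = |62.5 - 30| = 32.5°


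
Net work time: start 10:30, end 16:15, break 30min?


5h 15m (315 minutes)

Total time = (16×60+15) - (10×60+30)
= 975 - 630 = 345 min
Minus break: 345 - 30 = 315 min
= 5h 15m


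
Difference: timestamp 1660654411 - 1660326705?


Difference = 1660654411 - 1660326705 = 327706 seconds
In hours: 327706 / 3600 ≈ 91.0
In days: 327706 / 86400 ≈ 3.79

327706 seconds (91.0 hours / 3.79 days)


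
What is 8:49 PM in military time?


20:49

Input: 8:49 PM
PM: 8 + 12 = 20


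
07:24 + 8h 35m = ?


Start: 444 minutes from midnight
Add: 515 minutes
Total: 959 minutes
Hours: 959 ÷ 60 = 15 remainder 59

15:59


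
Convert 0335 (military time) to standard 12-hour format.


Hour: 3
3 < 12 → AM

3:35 AM


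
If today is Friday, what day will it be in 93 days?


Start: Friday (index 4)
(4 + 93) mod 7
= 97 mod 7
= 6
Index 6 → Sunday

Sunday


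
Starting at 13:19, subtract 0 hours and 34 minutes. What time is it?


Start: 799 minutes from midnight
Subtract: 34 minutes
Remaining: 799 - 34 = 765
Hours: 12, Minutes: 45

12:45


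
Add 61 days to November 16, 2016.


Start: November 16, 2016
Add 61 days
November 16 → December 1: 30 - 16 + 1 = 15 days (61 - 15 = 46 left)
December 1 → January 1: 31 - 1 + 1 = 31 days (46 - 31 = 15 left)
January 1 + 15 = January 16, 2017

January 16, 2017


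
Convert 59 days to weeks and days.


Weeks: 59 ÷ 7 = 8 remainder 3

8 weeks 3 days


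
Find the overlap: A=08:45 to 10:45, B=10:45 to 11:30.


Meeting A: 525-645 (in minutes from midnight)
Meeting B: 645-690
Overlap start = max(525, 645) = 645
Overlap end = min(645, 690) = 645
Overlap = max(0, 645 - 645) = 0 min

0 minutes


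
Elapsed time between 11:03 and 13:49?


2h 46m

End time in minutes: 13×60 + 49 = 829
Start time in minutes: 11×60 + 3 = 663
Difference = 829 - 663 = 166 minutes
= 2 hours 46 minutes


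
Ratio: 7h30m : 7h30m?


Duration 1: 450 minutes
Duration 2: 450 minutes
Ratio = 450:450
GCD = 450
Simplified = 1:1
As a decimal: 1/1 = 1.00

1:1 (1.00)


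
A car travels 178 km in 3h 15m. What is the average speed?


54.8 km/h

Distance: 178 km
Time: 3h 15m = 195 min = 195/60 = 13/4 hours
Speed = 178 ÷ (13/4) = 178 × 4 / 13 = 712/13 ≈ 54.8 km/h


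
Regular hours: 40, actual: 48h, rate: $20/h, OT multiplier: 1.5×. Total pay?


$1040.00

Regular: 40h × $20 = $800.00
Overtime: 48 - 40 = 8h
OT pay: 8h × $20 × 1.5 = $240.00
Total = $800.00 + $240.00 = $1040.00


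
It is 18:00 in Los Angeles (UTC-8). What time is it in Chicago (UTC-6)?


Time difference = UTC-6 - UTC-8 = +2 hours
New hour = (18 + 2) mod 24
= 20 mod 24 = 20
Minutes unchanged → 20:00

20:00


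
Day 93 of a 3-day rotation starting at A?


Shifts: A, B, C
Start: A (index 0)
Day 93: (0 + 93 - 1) mod 3
= 92 mod 3
= 2
Index 2 → shift C

Shift C


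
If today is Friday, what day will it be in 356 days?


Start: Friday (index 4)
(4 + 356) mod 7
= 360 mod 7
= 3
Index 3 → Thursday

Thursday


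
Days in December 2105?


31 days

Month: December (month 12)
December has 31 days


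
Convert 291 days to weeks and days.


41 weeks 4 days

Weeks: 291 ÷ 7 = 41 remainder 4


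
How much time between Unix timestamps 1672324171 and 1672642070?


317899 seconds (88.3 hours / 3.68 days)

Difference = 1672642070 - 1672324171 = 317899 seconds
In hours: 317899 / 3600 ≈ 88.3
In days: 317899 / 86400 ≈ 3.68


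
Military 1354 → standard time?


1:54 PM

Hour: 13
13 - 12 = 1 → PM


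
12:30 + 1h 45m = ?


14:15

Start: 750 minutes from midnight
Add: 105 minutes
Total: 855 minutes
Hours: 855 ÷ 60 = 14 remainder 15


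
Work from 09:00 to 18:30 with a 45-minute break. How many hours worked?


Total time = (18×60+30) - (9×60+0)
= 1110 - 540 = 570 min
Minus break: 570 - 45 = 525 min
= 8h 45m

8h 45m (525 minutes)


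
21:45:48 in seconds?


78348 seconds

Hours: 21 × 3600 = 75600
Minutes: 45 × 60 = 2700
Seconds: 48
Total = 75600 + 2700 + 48 = 78348


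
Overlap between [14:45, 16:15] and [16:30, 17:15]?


Meeting A: 885-975 (in minutes from midnight)
Meeting B: 990-1035
Overlap start = max(885, 990) = 990
Overlap end = min(975, 1035) = 975
Overlap = max(0, 975 - 990) = 0 min

0 minutes


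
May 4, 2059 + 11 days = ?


May 15, 2059

Start: May 4, 2059
Add 11 days
May 4 + 11 = May 15, 2059


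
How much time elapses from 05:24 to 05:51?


End time in minutes: 5×60 + 51 = 351
Start time in minutes: 5×60 + 24 = 324
Difference = 351 - 324 = 27 minutes
= 0 hours 27 minutes

0h 27m


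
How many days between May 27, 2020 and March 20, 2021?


297 days

From May 27, 2020 to March 20, 2021
Rest of May 2020: 31 - 27 = 4
Full months: June 30, July 31, August 31, September 30, October 31, November 30, December 31, January 31, February 2021 28
Days into March 2021: 20
Total = 4 + 30 + 31 + 31 + 30 + 31 + 30 + 31 + 31 + 28 + 20 = 297 days


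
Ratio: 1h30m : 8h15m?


2:11 (0.18)

Duration 1: 90 minutes
Duration 2: 495 minutes
Ratio = 90:495
GCD = 45
Simplified = 2:11
As a decimal: 2/11 ≈ 0.18


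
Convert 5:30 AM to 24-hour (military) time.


Input: 5:30 AM
AM hour stays: 5

05:30


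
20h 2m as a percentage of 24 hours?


Total minutes: 20×60 + 2 = 1202
Day = 24×60 = 1440 minutes
Fraction = 1202/1440 ≈ 0.8347
As a percentage: 1202/1440 × 100 ≈ 83.47%

0.8347 (83.47%)


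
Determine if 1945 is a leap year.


No

Rules: divisible by 4 AND (not by 100 OR by 400)
1945 ÷ 4 = 486 remainder 1 → not divisible by 4
Not divisible by 4 → not a leap year


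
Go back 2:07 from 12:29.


10:22

Start: 749 minutes from midnight
Subtract: 127 minutes
Remaining: 749 - 127 = 622
Hours: 10, Minutes: 22


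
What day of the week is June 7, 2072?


Tuesday

Zeller's congruence:
q=7, m=6, k=72, j=20
h = (7 + ⌊13×7/5⌋ + 72 + ⌊72/4⌋ + ⌊20/4⌋ - 2×20) mod 7
= (7 + 18 + 72 + 18 + 5 - 40) mod 7
= 80 mod 7 = 3
h=3 → Tuesday


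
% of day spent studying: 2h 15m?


9.4%

Time: 135 minutes
Day: 1440 minutes
Percentage = (135/1440) × 100 ≈ 9.4%


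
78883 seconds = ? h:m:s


Hours: 78883 ÷ 3600 = 21 remainder 3283
Minutes: 3283 ÷ 60 = 54 remainder 43
Seconds: 43

21h 54m 43s


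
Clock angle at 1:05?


2.5°

Hour hand = 1×30 + 5×0.5 = 32.5°
Minute hand = 5×6 = 30°
Difference = |32.5 - 30| = 2.5°


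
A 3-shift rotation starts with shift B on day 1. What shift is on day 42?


Shifts: A, B, C
Start: B (index 1)
Day 42: (1 + 42 - 1) mod 3
= 42 mod 3
= 0
Index 0 → shift A

Shift A


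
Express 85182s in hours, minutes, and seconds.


Hours: 85182 ÷ 3600 = 23 remainder 2382
Minutes: 2382 ÷ 60 = 39 remainder 42
Seconds: 42

23h 39m 42s


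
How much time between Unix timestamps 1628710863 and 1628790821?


79958 seconds (22.2 hours / 0.93 days)

Difference = 1628790821 - 1628710863 = 79958 seconds
In hours: 79958 / 3600 ≈ 22.2
In days: 79958 / 86400 ≈ 0.93


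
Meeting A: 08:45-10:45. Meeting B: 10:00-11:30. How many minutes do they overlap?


45 minutes

Meeting A: 525-645 (in minutes from midnight)
Meeting B: 600-690
Overlap start = max(525, 600) = 600
Overlap end = min(645, 690) = 645
Overlap = max(0, 645 - 600) = 45 min


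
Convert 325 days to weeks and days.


Weeks: 325 ÷ 7 = 46 remainder 3

46 weeks 3 days


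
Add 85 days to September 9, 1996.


Start: September 9, 1996
Add 85 days
September 9 → October 1: 30 - 9 + 1 = 22 days (85 - 22 = 63 left)
October 1 → November 1: 31 - 1 + 1 = 31 days (63 - 31 = 32 left)
November 1 → December 1: 30 - 1 + 1 = 30 days (32 - 30 = 2 left)
December 1 + 2 = December 3, 1996

December 3, 1996


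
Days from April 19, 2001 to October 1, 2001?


165 days

From April 19, 2001 to October 1, 2001
Rest of April 2001: 30 - 19 = 11
Full months: May 31, June 30, July 31, August 31, September 30
Days into October 2001: 1
Total = 11 + 31 + 30 + 31 + 31 + 30 + 1 = 165 days


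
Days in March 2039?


31 days

Month: March (month 3)
March has 31 days


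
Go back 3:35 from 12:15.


08:40

Start: 735 minutes from midnight
Subtract: 215 minutes
Remaining: 735 - 215 = 520
Hours: 8, Minutes: 40


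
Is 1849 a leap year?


No

Rules: divisible by 4 AND (not by 100 OR by 400)
1849 ÷ 4 = 462 remainder 1 → not divisible by 4
Not divisible by 4 → not a leap year


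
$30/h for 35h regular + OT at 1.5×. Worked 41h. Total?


$1320.00

Regular: 35h × $30 = $1050.00
Overtime: 41 - 35 = 6h
OT pay: 6h × $30 × 1.5 = $270.00
Total = $1050.00 + $270.00 = $1320.00


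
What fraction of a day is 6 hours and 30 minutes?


Total minutes: 6×60 + 30 = 390
Day = 24×60 = 1440 minutes
Fraction = 390/1440 ≈ 0.2708
As a percentage: 390/1440 × 100 ≈ 27.08%

0.2708 (27.08%)


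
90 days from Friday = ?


Thursday

Start: Friday (index 4)
(4 + 90) mod 7
= 94 mod 7
= 3
Index 3 → Thursday


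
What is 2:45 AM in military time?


Input: 2:45 AM
AM hour stays: 2

02:45


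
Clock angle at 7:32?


Hour hand = 7×30 + 32×0.5 = 226.0°
Minute hand = 32×6 = 192°
Difference = |226.0 - 192| = 34.0°

34.0°


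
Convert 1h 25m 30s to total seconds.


5130 seconds

Hours: 1 × 3600 = 3600
Minutes: 25 × 60 = 1500
Seconds: 30
Total = 3600 + 1500 + 30 = 5130


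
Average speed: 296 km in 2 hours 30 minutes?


Distance: 296 km
Time: 2h 30m = 150 min = 150/60 = 5/2 hours
Speed = 296 ÷ (5/2) = 296 × 2 / 5 = 592/5 = 118.4 km/h

118.4 km/h


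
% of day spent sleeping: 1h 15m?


Time: 75 minutes
Day: 1440 minutes
Percentage = (75/1440) × 100 ≈ 5.2%

5.2%


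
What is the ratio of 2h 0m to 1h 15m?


8:5 (1.60)

Duration 1: 120 minutes
Duration 2: 75 minutes
Ratio = 120:75
GCD = 15
Simplified = 8:5
As a decimal: 8/5 = 1.60


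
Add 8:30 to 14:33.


Start: 873 minutes from midnight
Add: 510 minutes
Total: 1383 minutes
Hours: 1383 ÷ 60 = 23 remainder 3

23:03


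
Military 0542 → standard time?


Hour: 5
5 < 12 → AM

5:42 AM


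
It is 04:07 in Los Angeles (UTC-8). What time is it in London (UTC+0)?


Time difference = UTC+0 - UTC-8 = +8 hours
New hour = (4 + 8) mod 24
= 12 mod 24 = 12
Minutes unchanged → 12:07

12:07


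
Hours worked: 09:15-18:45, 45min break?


8h 45m (525 minutes)

Total time = (18×60+45) - (9×60+15)
= 1125 - 555 = 570 min
Minus break: 570 - 45 = 525 min
= 8h 45m


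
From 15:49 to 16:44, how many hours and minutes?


0h 55m

End time in minutes: 16×60 + 44 = 1004
Start time in minutes: 15×60 + 49 = 949
Difference = 1004 - 949 = 55 minutes
= 0 hours 55 minutes


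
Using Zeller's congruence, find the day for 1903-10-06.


Zeller's congruence:
q=6, m=10, k=3, j=19
h = (6 + ⌊13×11/5⌋ + 3 + ⌊3/4⌋ + ⌊19/4⌋ - 2×19) mod 7
= (6 + 28 + 3 + 0 + 4 - 38) mod 7
= 3 mod 7 = 3
h=3 → Tuesday

Tuesday


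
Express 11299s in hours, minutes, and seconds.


3h 8m 19s

Hours: 11299 ÷ 3600 = 3 remainder 499
Minutes: 499 ÷ 60 = 8 remainder 19
Seconds: 19


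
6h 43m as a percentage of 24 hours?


Total minutes: 6×60 + 43 = 403
Day = 24×60 = 1440 minutes
Fraction = 403/1440 ≈ 0.2799
As a percentage: 403/1440 × 100 ≈ 27.99%

0.2799 (27.99%)


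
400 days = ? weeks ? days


57 weeks 1 days

Weeks: 400 ÷ 7 = 57 remainder 1


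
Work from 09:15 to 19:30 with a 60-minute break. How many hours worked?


9h 15m (555 minutes)

Total time = (19×60+30) - (9×60+15)
= 1170 - 555 = 615 min
Minus break: 615 - 60 = 555 min
= 9h 15m


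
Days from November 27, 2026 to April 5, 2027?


From November 27, 2026 to April 5, 2027
Rest of November 2026: 30 - 27 = 3
Full months: December 31, January 31, February 2027 28, March 31
Days into April 2027: 5
Total = 3 + 31 + 31 + 28 + 31 + 5 = 129 days

129 days


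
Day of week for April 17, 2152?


Monday

Zeller's congruence:
q=17, m=4, k=52, j=21
h = (17 + ⌊13×5/5⌋ + 52 + ⌊52/4⌋ + ⌊21/4⌋ - 2×21) mod 7
= (17 + 13 + 52 + 13 + 5 - 42) mod 7
= 58 mod 7 = 2
h=2 → Monday


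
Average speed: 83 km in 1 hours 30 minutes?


Distance: 83 km
Time: 1h 30m = 90 min = 90/60 = 3/2 hours
Speed = 83 ÷ (3/2) = 83 × 2 / 3 = 166/3 ≈ 55.3 km/h

55.3 km/h


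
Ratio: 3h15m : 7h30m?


Duration 1: 195 minutes
Duration 2: 450 minutes
Ratio = 195:450
GCD = 15
Simplified = 13:30
As a decimal: 13/30 ≈ 0.43

13:30 (0.43)


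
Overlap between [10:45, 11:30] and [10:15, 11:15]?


30 minutes

Meeting A: 645-690 (in minutes from midnight)
Meeting B: 615-675
Overlap start = max(645, 615) = 645
Overlap end = min(690, 675) = 675
Overlap = max(0, 675 - 645) = 30 min


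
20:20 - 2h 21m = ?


17:59

Start: 1220 minutes from midnight
Subtract: 141 minutes
Remaining: 1220 - 141 = 1079
Hours: 17, Minutes: 59


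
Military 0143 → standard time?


1:43 AM

Hour: 1
1 < 12 → AM


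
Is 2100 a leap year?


No

Rules: divisible by 4 AND (not by 100 OR by 400)
2100 ÷ 4 = 525 exactly → divisible by 4
2100 ÷ 100 = 21 exactly → divisible by 100
2100 ÷ 400 = 5 remainder 100 → not divisible by 400
Divisible by 100 but not by 400 → not a leap year


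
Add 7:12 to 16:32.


23:44

Start: 992 minutes from midnight
Add: 432 minutes
Total: 1424 minutes
Hours: 1424 ÷ 60 = 23 remainder 44


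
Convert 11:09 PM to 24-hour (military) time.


23:09

Input: 11:09 PM
PM: 11 + 12 = 23


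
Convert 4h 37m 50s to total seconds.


16670 seconds

Hours: 4 × 3600 = 14400
Minutes: 37 × 60 = 2220
Seconds: 50
Total = 14400 + 2220 + 50 = 16670


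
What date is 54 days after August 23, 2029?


Start: August 23, 2029
Add 54 days
August 23 → September 1: 31 - 23 + 1 = 9 days (54 - 9 = 45 left)
September 1 → October 1: 30 - 1 + 1 = 30 days (45 - 30 = 15 left)
October 1 + 15 = October 16, 2029

October 16, 2029


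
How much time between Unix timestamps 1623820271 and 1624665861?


Difference = 1624665861 - 1623820271 = 845590 seconds
In hours: 845590 / 3600 ≈ 234.9
In days: 845590 / 86400 ≈ 9.79

845590 seconds (234.9 hours / 9.79 days)


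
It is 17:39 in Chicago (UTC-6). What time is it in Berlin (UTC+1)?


Time difference = UTC+1 - UTC-6 = +7 hours
New hour = (17 + 7) mod 24
= 24 mod 24 = 0
Minutes unchanged → 00:39; 24 ≥ 24 → next day

00:39 (next day)


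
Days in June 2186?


30 days

Month: June (month 6)
June has 30 days


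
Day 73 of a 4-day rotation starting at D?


Shift D

Shifts: A, B, C, D
Start: D (index 3)
Day 73: (3 + 73 - 1) mod 4
= 75 mod 4
= 3
Index 3 → shift D


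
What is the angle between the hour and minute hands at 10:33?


118.5°

Hour hand = 10×30 + 33×0.5 = 316.5°
Minute hand = 33×6 = 198°
Difference = |316.5 - 198| = 118.5°


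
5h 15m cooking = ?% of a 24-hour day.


Time: 315 minutes
Day: 1440 minutes
Percentage = (315/1440) × 100 ≈ 21.9%

21.9%


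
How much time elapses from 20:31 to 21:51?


End time in minutes: 21×60 + 51 = 1311
Start time in minutes: 20×60 + 31 = 1231
Difference = 1311 - 1231 = 80 minutes
= 1 hours 20 minutes

1h 20m


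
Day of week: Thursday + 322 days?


Thursday

Start: Thursday (index 3)
(3 + 322) mod 7
= 325 mod 7
= 3
Index 3 → Thursday


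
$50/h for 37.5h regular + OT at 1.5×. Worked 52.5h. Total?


$3000.00

Regular: 37.5h × $50 = $1875.00
Overtime: 52.5 - 37.5 = 15.0h
OT pay: 15.0h × $50 × 1.5 = $1125.00
Total = $1875.00 + $1125.00 = $3000.00


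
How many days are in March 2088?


Month: March (month 3)
March has 31 days

31 days


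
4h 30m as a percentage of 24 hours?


0.1875 (18.75%)

Total minutes: 4×60 + 30 = 270
Day = 24×60 = 1440 minutes
Fraction = 270/1440 = 0.1875
As a percentage: 270/1440 × 100 = 18.75%


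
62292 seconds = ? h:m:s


17h 18m 12s

Hours: 62292 ÷ 3600 = 17 remainder 1092
Minutes: 1092 ÷ 60 = 18 remainder 12
Seconds: 12


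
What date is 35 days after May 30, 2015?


Start: May 30, 2015
Add 35 days
May 30 → June 1: 31 - 30 + 1 = 2 days (35 - 2 = 33 left)
June 1 → July 1: 30 - 1 + 1 = 30 days (33 - 30 = 3 left)
July 1 + 3 = July 4, 2015

July 4, 2015


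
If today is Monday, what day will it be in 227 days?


Start: Monday (index 0)
(0 + 227) mod 7
= 227 mod 7
= 3
Index 3 → Thursday

Thursday


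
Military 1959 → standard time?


7:59 PM

Hour: 19
19 - 12 = 7 → PM


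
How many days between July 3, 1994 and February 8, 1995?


From July 3, 1994 to February 8, 1995
Rest of July 1994: 31 - 3 = 28
Full months: August 31, September 30, October 31, November 30, December 31, January 31
Days into February 1995: 8
Total = 28 + 31 + 30 + 31 + 30 + 31 + 31 + 8 = 220 days

220 days


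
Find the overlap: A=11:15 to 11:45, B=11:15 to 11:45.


Meeting A: 675-705 (in minutes from midnight)
Meeting B: 675-705
Overlap start = max(675, 675) = 675
Overlap end = min(705, 705) = 705
Overlap = max(0, 705 - 675) = 30 min

30 minutes


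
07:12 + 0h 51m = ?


Start: 432 minutes from midnight
Add: 51 minutes
Total: 483 minutes
Hours: 483 ÷ 60 = 8 remainder 3

08:03


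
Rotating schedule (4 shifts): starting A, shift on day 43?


Shifts: A, B, C, D
Start: A (index 0)
Day 43: (0 + 43 - 1) mod 4
= 42 mod 4
= 2
Index 2 → shift C

Shift C


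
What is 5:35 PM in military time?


17:35

Input: 5:35 PM
PM: 5 + 12 = 17


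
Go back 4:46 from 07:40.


Start: 460 minutes from midnight
Subtract: 286 minutes
Remaining: 460 - 286 = 174
Hours: 2, Minutes: 54

02:54


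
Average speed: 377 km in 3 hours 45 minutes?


100.5 km/h

Distance: 377 km
Time: 3h 45m = 225 min = 225/60 = 15/4 hours
Speed = 377 ÷ (15/4) = 377 × 4 / 15 = 1508/15 ≈ 100.5 km/h


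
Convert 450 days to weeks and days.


64 weeks 2 days

Weeks: 450 ÷ 7 = 64 remainder 2


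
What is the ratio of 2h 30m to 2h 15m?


10:9 (1.11)

Duration 1: 150 minutes
Duration 2: 135 minutes
Ratio = 150:135
GCD = 15
Simplified = 10:9
As a decimal: 10/9 ≈ 1.11


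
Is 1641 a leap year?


Rules: divisible by 4 AND (not by 100 OR by 400)
1641 ÷ 4 = 410 remainder 1 → not divisible by 4
Not divisible by 4 → not a leap year

No


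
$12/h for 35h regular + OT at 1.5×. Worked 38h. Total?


$474.00

Regular: 35h × $12 = $420.00
Overtime: 38 - 35 = 3h
OT pay: 3h × $12 × 1.5 = $54.00
Total = $420.00 + $54.00 = $474.00


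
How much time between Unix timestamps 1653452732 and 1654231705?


Difference = 1654231705 - 1653452732 = 778973 seconds
In hours: 778973 / 3600 ≈ 216.4
In days: 778973 / 86400 ≈ 9.02

778973 seconds (216.4 hours / 9.02 days)


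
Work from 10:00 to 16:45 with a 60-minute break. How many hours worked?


5h 45m (345 minutes)

Total time = (16×60+45) - (10×60+0)
= 1005 - 600 = 405 min
Minus break: 405 - 60 = 345 min
= 5h 45m


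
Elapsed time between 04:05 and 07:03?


2h 58m

End time in minutes: 7×60 + 3 = 423
Start time in minutes: 4×60 + 5 = 245
Difference = 423 - 245 = 178 minutes
= 2 hours 58 minutes


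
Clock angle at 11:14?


107.0°

Hour hand = 11×30 + 14×0.5 = 337.0°
Minute hand = 14×6 = 84°
Difference = |337.0 - 84| = 253.0°
Since > 180°: 360 - 253.0 = 107.0°


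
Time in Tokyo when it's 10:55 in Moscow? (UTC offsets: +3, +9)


Time difference = UTC+9 - UTC+3 = +6 hours
New hour = (10 + 6) mod 24
= 16 mod 24 = 16
Minutes unchanged → 16:55

16:55


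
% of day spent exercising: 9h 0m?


37.5%

Time: 540 minutes
Day: 1440 minutes
Percentage = (540/1440) × 100 = 37.5%


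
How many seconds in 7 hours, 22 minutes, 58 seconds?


Hours: 7 × 3600 = 25200
Minutes: 22 × 60 = 1320
Seconds: 58
Total = 25200 + 1320 + 58 = 26578

26578 seconds


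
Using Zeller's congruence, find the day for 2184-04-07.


Wednesday

Zeller's congruence:
q=7, m=4, k=84, j=21
h = (7 + ⌊13×5/5⌋ + 84 + ⌊84/4⌋ + ⌊21/4⌋ - 2×21) mod 7
= (7 + 13 + 84 + 21 + 5 - 42) mod 7
= 88 mod 7 = 4
h=4 → Wednesday


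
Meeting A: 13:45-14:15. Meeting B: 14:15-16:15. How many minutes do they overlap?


Meeting A: 825-855 (in minutes from midnight)
Meeting B: 855-975
Overlap start = max(825, 855) = 855
Overlap end = min(855, 975) = 855
Overlap = max(0, 855 - 855) = 0 min

0 minutes


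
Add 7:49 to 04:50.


12:39

Start: 290 minutes from midnight
Add: 469 minutes
Total: 759 minutes
Hours: 759 ÷ 60 = 12 remainder 39


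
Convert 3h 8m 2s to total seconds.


11282 seconds

Hours: 3 × 3600 = 10800
Minutes: 8 × 60 = 480
Seconds: 2
Total = 10800 + 480 + 2 = 11282


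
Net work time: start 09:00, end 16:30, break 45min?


6h 45m (405 minutes)

Total time = (16×60+30) - (9×60+0)
= 990 - 540 = 450 min
Minus break: 450 - 45 = 405 min
= 6h 45m


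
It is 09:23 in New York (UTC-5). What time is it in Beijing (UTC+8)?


22:23

Time difference = UTC+8 - UTC-5 = +13 hours
New hour = (9 + 13) mod 24
= 22 mod 24 = 22
Minutes unchanged → 22:23


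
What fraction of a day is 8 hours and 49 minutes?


0.3674 (36.74%)

Total minutes: 8×60 + 49 = 529
Day = 24×60 = 1440 minutes
Fraction = 529/1440 ≈ 0.3674
As a percentage: 529/1440 × 100 ≈ 36.74%


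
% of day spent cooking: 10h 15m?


42.7%

Time: 615 minutes
Day: 1440 minutes
Percentage = (615/1440) × 100 ≈ 42.7%


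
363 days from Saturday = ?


Start: Saturday (index 5)
(5 + 363) mod 7
= 368 mod 7
= 4
Index 4 → Friday

Friday


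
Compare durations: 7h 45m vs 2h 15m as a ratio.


Duration 1: 465 minutes
Duration 2: 135 minutes
Ratio = 465:135
GCD = 15
Simplified = 31:9
As a decimal: 31/9 ≈ 3.44

31:9 (3.44)
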